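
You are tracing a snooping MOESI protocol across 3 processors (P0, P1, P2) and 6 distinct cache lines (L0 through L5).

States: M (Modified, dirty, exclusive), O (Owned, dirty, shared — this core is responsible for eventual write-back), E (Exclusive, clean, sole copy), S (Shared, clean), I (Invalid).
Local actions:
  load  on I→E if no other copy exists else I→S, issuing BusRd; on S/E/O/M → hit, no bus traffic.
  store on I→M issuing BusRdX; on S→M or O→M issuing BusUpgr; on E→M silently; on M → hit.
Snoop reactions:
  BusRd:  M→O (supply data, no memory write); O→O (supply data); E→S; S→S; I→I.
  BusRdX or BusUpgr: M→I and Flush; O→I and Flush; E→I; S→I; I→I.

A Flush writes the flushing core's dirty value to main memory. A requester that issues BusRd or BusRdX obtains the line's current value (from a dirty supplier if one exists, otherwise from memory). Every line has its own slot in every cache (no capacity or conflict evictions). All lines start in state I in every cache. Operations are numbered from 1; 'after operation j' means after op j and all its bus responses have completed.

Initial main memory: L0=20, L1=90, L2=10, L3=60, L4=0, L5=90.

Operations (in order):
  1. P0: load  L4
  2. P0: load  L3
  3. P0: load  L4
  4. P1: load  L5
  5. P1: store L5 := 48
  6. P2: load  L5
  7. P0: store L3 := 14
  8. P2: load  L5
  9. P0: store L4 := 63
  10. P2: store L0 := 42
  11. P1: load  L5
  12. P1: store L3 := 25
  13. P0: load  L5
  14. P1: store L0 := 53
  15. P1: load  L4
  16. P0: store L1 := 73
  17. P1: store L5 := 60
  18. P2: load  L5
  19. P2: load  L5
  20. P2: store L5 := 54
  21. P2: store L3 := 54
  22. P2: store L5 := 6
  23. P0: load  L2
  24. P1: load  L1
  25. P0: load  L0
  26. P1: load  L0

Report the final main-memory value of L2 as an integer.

memory[L2] = 10

  op1 P0: load  L4 → E/I/I on L4; bus BusRd; mem=0
  op2 P0: load  L3 → E/I/I on L3; bus BusRd; mem=60
  op3 P0: load  L4 → E/I/I on L4; bus (none); mem=0
  op4 P1: load  L5 → I/E/I on L5; bus BusRd; mem=90
  op5 P1: store L5 := 48 → I/M/I on L5; bus (none); mem=90
  op6 P2: load  L5 → I/O/S on L5; bus BusRd; mem=90
  op7 P0: store L3 := 14 → M/I/I on L3; bus (none); mem=60
  op8 P2: load  L5 → I/O/S on L5; bus (none); mem=90
  op9 P0: store L4 := 63 → M/I/I on L4; bus (none); mem=0
  op10 P2: store L0 := 42 → I/I/M on L0; bus BusRdX; mem=20
  op11 P1: load  L5 → I/O/S on L5; bus (none); mem=90
  op12 P1: store L3 := 25 → I/M/I on L3; bus BusRdX Flush; mem=14
  op13 P0: load  L5 → S/O/S on L5; bus BusRd; mem=90
  op14 P1: store L0 := 53 → I/M/I on L0; bus BusRdX Flush; mem=42
  op15 P1: load  L4 → O/S/I on L4; bus BusRd; mem=0
  op16 P0: store L1 := 73 → M/I/I on L1; bus BusRdX; mem=90
  op17 P1: store L5 := 60 → I/M/I on L5; bus BusUpgr; mem=90
  op18 P2: load  L5 → I/O/S on L5; bus BusRd; mem=90
  op19 P2: load  L5 → I/O/S on L5; bus (none); mem=90
  op20 P2: store L5 := 54 → I/I/M on L5; bus BusUpgr Flush; mem=60
  op21 P2: store L3 := 54 → I/I/M on L3; bus BusRdX Flush; mem=25
  op22 P2: store L5 := 6 → I/I/M on L5; bus (none); mem=60
  op23 P0: load  L2 → E/I/I on L2; bus BusRd; mem=10
  op24 P1: load  L1 → O/S/I on L1; bus BusRd; mem=90
  op25 P0: load  L0 → S/O/I on L0; bus BusRd; mem=42
  op26 P1: load  L0 → S/O/I on L0; bus (none); mem=42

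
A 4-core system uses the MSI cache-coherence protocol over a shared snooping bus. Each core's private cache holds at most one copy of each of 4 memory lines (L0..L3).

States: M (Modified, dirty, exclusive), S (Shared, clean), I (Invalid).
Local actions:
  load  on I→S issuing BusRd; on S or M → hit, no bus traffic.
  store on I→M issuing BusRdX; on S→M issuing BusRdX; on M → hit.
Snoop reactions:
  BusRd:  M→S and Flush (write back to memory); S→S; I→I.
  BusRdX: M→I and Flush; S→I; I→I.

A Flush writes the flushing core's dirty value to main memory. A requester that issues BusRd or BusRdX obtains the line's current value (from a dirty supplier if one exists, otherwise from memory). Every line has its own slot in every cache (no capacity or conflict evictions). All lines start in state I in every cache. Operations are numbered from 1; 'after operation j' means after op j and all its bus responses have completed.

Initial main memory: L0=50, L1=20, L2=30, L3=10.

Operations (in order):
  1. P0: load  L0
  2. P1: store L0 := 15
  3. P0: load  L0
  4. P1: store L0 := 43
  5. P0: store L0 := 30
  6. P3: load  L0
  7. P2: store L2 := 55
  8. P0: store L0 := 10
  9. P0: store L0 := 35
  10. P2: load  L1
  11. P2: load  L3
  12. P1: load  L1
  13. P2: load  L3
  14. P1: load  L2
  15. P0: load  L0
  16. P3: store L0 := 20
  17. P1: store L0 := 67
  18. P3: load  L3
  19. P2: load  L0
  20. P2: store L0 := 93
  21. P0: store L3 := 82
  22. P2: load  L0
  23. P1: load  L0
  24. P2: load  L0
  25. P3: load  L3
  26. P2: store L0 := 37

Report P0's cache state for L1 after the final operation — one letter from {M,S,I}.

state = I

  op1 P0: load  L0 → S/I/I/I on L0; bus BusRd; mem=50
  op2 P1: store L0 := 15 → I/M/I/I on L0; bus BusRdX; mem=50
  op3 P0: load  L0 → S/S/I/I on L0; bus BusRd Flush; mem=15
  op4 P1: store L0 := 43 → I/M/I/I on L0; bus BusRdX; mem=15
  op5 P0: store L0 := 30 → M/I/I/I on L0; bus BusRdX Flush; mem=43
  op6 P3: load  L0 → S/I/I/S on L0; bus BusRd Flush; mem=30
  op7 P2: store L2 := 55 → I/I/M/I on L2; bus BusRdX; mem=30
  op8 P0: store L0 := 10 → M/I/I/I on L0; bus BusRdX; mem=30
  op9 P0: store L0 := 35 → M/I/I/I on L0; bus (none); mem=30
  op10 P2: load  L1 → I/I/S/I on L1; bus BusRd; mem=20
  op11 P2: load  L3 → I/I/S/I on L3; bus BusRd; mem=10
  op12 P1: load  L1 → I/S/S/I on L1; bus BusRd; mem=20
  op13 P2: load  L3 → I/I/S/I on L3; bus (none); mem=10
  op14 P1: load  L2 → I/S/S/I on L2; bus BusRd Flush; mem=55
  op15 P0: load  L0 → M/I/I/I on L0; bus (none); mem=30
  op16 P3: store L0 := 20 → I/I/I/M on L0; bus BusRdX Flush; mem=35
  op17 P1: store L0 := 67 → I/M/I/I on L0; bus BusRdX Flush; mem=20
  op18 P3: load  L3 → I/I/S/S on L3; bus BusRd; mem=10
  op19 P2: load  L0 → I/S/S/I on L0; bus BusRd Flush; mem=67
  op20 P2: store L0 := 93 → I/I/M/I on L0; bus BusRdX; mem=67
  op21 P0: store L3 := 82 → M/I/I/I on L3; bus BusRdX; mem=10
  op22 P2: load  L0 → I/I/M/I on L0; bus (none); mem=67
  op23 P1: load  L0 → I/S/S/I on L0; bus BusRd Flush; mem=93
  op24 P2: load  L0 → I/S/S/I on L0; bus (none); mem=93
  op25 P3: load  L3 → S/I/I/S on L3; bus BusRd Flush; mem=82
  op26 P2: store L0 := 37 → I/I/M/I on L0; bus BusRdX; mem=93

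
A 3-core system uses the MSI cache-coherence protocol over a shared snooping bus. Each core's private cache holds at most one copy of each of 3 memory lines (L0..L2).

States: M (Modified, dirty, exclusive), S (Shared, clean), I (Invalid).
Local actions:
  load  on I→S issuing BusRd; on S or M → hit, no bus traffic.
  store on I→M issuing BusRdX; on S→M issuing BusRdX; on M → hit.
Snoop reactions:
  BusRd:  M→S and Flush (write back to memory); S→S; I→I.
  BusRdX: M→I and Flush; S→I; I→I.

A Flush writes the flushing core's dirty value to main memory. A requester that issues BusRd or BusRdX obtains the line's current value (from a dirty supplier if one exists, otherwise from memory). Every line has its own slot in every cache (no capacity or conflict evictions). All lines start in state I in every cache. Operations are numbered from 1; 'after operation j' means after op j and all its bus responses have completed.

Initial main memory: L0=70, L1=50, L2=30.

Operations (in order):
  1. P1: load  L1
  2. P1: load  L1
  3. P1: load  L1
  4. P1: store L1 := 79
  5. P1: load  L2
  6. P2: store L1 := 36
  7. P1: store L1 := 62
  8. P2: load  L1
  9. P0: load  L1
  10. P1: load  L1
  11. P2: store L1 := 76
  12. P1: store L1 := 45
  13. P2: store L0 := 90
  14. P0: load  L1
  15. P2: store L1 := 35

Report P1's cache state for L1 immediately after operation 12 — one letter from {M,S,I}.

  op1 P1: load  L1 → I/S/I on L1; bus BusRd; mem=50
  op2 P1: load  L1 → I/S/I on L1; bus (none); mem=50
  op3 P1: load  L1 → I/S/I on L1; bus (none); mem=50
  op4 P1: store L1 := 79 → I/M/I on L1; bus BusRdX; mem=50
  op5 P1: load  L2 → I/S/I on L2; bus BusRd; mem=30
  op6 P2: store L1 := 36 → I/I/M on L1; bus BusRdX Flush; mem=79
  op7 P1: store L1 := 62 → I/M/I on L1; bus BusRdX Flush; mem=36
  op8 P2: load  L1 → I/S/S on L1; bus BusRd Flush; mem=62
  op9 P0: load  L1 → S/S/S on L1; bus BusRd; mem=62
  op10 P1: load  L1 → S/S/S on L1; bus (none); mem=62
  op11 P2: store L1 := 76 → I/I/M on L1; bus BusRdX; mem=62
  op12 P1: store L1 := 45 → I/M/I on L1; bus BusRdX Flush; mem=76
  op13 P2: store L0 := 90 → I/I/M on L0; bus BusRdX; mem=70
  op14 P0: load  L1 → S/S/I on L1; bus BusRd Flush; mem=45
  op15 P2: store L1 := 35 → I/I/M on L1; bus BusRdX; mem=45

state = M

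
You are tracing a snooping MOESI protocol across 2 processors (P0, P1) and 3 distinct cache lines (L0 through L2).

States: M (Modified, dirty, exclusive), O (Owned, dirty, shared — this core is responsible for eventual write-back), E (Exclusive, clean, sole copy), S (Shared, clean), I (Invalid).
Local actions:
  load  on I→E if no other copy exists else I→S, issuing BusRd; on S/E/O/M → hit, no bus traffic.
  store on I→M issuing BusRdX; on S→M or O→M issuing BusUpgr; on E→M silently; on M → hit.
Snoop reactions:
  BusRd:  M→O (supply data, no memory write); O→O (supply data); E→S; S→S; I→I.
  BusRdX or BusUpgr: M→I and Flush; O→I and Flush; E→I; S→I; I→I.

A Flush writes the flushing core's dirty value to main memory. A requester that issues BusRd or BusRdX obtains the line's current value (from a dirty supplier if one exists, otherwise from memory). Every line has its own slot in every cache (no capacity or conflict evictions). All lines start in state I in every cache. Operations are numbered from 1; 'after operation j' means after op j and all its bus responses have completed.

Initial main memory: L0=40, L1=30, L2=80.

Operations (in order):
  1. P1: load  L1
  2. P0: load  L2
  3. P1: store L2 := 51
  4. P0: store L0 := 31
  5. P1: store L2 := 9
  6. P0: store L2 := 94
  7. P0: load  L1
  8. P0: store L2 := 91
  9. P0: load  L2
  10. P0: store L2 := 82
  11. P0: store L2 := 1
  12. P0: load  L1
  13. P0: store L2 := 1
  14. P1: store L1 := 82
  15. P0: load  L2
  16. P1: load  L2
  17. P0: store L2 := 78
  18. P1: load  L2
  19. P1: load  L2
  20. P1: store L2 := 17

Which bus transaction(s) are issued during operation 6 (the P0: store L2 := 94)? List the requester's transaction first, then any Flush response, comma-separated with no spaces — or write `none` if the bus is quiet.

  op1 P1: load  L1 → I/E on L1; bus BusRd; mem=30
  op2 P0: load  L2 → E/I on L2; bus BusRd; mem=80
  op3 P1: store L2 := 51 → I/M on L2; bus BusRdX; mem=80
  op4 P0: store L0 := 31 → M/I on L0; bus BusRdX; mem=40
  op5 P1: store L2 := 9 → I/M on L2; bus (none); mem=80
  op6 P0: store L2 := 94 → M/I on L2; bus BusRdX Flush; mem=9
  op7 P0: load  L1 → S/S on L1; bus BusRd; mem=30
  op8 P0: store L2 := 91 → M/I on L2; bus (none); mem=9
  op9 P0: load  L2 → M/I on L2; bus (none); mem=9
  op10 P0: store L2 := 82 → M/I on L2; bus (none); mem=9
  op11 P0: store L2 := 1 → M/I on L2; bus (none); mem=9
  op12 P0: load  L1 → S/S on L1; bus (none); mem=30
  op13 P0: store L2 := 1 → M/I on L2; bus (none); mem=9
  op14 P1: store L1 := 82 → I/M on L1; bus BusUpgr; mem=30
  op15 P0: load  L2 → M/I on L2; bus (none); mem=9
  op16 P1: load  L2 → O/S on L2; bus BusRd; mem=9
  op17 P0: store L2 := 78 → M/I on L2; bus BusUpgr; mem=9
  op18 P1: load  L2 → O/S on L2; bus BusRd; mem=9
  op19 P1: load  L2 → O/S on L2; bus (none); mem=9
  op20 P1: store L2 := 17 → I/M on L2; bus BusUpgr Flush; mem=78

bus = BusRdX,Flush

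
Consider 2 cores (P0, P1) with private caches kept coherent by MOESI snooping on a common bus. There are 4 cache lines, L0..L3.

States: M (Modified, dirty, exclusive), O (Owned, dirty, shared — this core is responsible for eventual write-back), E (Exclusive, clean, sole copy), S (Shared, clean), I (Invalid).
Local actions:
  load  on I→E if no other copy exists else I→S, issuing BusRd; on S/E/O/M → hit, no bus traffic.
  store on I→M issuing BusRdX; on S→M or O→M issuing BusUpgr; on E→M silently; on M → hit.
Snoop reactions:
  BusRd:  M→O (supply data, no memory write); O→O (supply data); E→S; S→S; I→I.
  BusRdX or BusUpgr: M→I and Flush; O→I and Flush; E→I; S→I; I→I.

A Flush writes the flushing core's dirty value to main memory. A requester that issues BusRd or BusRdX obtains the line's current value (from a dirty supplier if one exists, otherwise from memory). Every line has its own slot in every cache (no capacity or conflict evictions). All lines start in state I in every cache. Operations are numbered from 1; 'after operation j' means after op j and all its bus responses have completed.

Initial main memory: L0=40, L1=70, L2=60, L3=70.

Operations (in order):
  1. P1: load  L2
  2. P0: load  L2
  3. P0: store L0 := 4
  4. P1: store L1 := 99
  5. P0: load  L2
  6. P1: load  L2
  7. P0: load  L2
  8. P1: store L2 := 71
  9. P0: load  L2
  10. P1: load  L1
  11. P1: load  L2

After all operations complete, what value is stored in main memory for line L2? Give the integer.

step 1: P1: load  L2  ⟶  IE  (L2)  txn=BusRd  M[L2]=60
step 2: P0: load  L2  ⟶  SS  (L2)  txn=BusRd  M[L2]=60
step 3: P0: store L0 := 4  ⟶  MI  (L0)  txn=BusRdX  M[L0]=40
step 4: P1: store L1 := 99  ⟶  IM  (L1)  txn=BusRdX  M[L1]=70
step 5: P0: load  L2  ⟶  SS  (L2)  txn=∅  M[L2]=60
step 6: P1: load  L2  ⟶  SS  (L2)  txn=∅  M[L2]=60
step 7: P0: load  L2  ⟶  SS  (L2)  txn=∅  M[L2]=60
step 8: P1: store L2 := 71  ⟶  IM  (L2)  txn=BusUpgr  M[L2]=60
step 9: P0: load  L2  ⟶  SO  (L2)  txn=BusRd  M[L2]=60
step 10: P1: load  L1  ⟶  IM  (L1)  txn=∅  M[L1]=70
step 11: P1: load  L2  ⟶  SO  (L2)  txn=∅  M[L2]=60

memory[L2] = 60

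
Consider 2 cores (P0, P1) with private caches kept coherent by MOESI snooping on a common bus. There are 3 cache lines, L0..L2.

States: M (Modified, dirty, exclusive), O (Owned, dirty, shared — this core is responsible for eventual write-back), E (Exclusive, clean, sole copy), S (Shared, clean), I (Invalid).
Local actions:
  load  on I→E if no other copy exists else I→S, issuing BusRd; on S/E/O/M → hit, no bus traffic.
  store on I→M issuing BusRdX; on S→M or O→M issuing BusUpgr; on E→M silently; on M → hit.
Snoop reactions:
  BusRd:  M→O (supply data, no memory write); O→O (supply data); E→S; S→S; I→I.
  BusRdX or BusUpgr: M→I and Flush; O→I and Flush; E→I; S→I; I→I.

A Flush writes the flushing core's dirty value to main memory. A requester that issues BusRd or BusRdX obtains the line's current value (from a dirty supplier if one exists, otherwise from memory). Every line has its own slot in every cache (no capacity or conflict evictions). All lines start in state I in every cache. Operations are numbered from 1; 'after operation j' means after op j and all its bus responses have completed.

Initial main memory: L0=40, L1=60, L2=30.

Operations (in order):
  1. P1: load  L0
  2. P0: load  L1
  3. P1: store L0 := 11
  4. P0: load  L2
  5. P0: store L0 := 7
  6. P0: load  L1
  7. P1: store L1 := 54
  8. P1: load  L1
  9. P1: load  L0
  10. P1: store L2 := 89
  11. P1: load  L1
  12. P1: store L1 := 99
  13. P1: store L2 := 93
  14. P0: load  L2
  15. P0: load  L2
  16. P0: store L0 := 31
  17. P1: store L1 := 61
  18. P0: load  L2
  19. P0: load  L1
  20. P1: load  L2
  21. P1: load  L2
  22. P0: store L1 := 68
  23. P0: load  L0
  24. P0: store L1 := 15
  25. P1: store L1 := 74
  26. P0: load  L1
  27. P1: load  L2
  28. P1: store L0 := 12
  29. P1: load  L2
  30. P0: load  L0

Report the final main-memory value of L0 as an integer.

step 1: P1: load  L0  ⟶  IE  (L0)  txn=BusRd  M[L0]=40
step 2: P0: load  L1  ⟶  EI  (L1)  txn=BusRd  M[L1]=60
step 3: P1: store L0 := 11  ⟶  IM  (L0)  txn=∅  M[L0]=40
step 4: P0: load  L2  ⟶  EI  (L2)  txn=BusRd  M[L2]=30
step 5: P0: store L0 := 7  ⟶  MI  (L0)  txn=BusRdX+Flush  M[L0]=11
step 6: P0: load  L1  ⟶  EI  (L1)  txn=∅  M[L1]=60
step 7: P1: store L1 := 54  ⟶  IM  (L1)  txn=BusRdX  M[L1]=60
step 8: P1: load  L1  ⟶  IM  (L1)  txn=∅  M[L1]=60
step 9: P1: load  L0  ⟶  OS  (L0)  txn=BusRd  M[L0]=11
step 10: P1: store L2 := 89  ⟶  IM  (L2)  txn=BusRdX  M[L2]=30
step 11: P1: load  L1  ⟶  IM  (L1)  txn=∅  M[L1]=60
step 12: P1: store L1 := 99  ⟶  IM  (L1)  txn=∅  M[L1]=60
step 13: P1: store L2 := 93  ⟶  IM  (L2)  txn=∅  M[L2]=30
step 14: P0: load  L2  ⟶  SO  (L2)  txn=BusRd  M[L2]=30
step 15: P0: load  L2  ⟶  SO  (L2)  txn=∅  M[L2]=30
step 16: P0: store L0 := 31  ⟶  MI  (L0)  txn=BusUpgr  M[L0]=11
step 17: P1: store L1 := 61  ⟶  IM  (L1)  txn=∅  M[L1]=60
step 18: P0: load  L2  ⟶  SO  (L2)  txn=∅  M[L2]=30
step 19: P0: load  L1  ⟶  SO  (L1)  txn=BusRd  M[L1]=60
step 20: P1: load  L2  ⟶  SO  (L2)  txn=∅  M[L2]=30
step 21: P1: load  L2  ⟶  SO  (L2)  txn=∅  M[L2]=30
step 22: P0: store L1 := 68  ⟶  MI  (L1)  txn=BusUpgr+Flush  M[L1]=61
step 23: P0: load  L0  ⟶  MI  (L0)  txn=∅  M[L0]=11
step 24: P0: store L1 := 15  ⟶  MI  (L1)  txn=∅  M[L1]=61
step 25: P1: store L1 := 74  ⟶  IM  (L1)  txn=BusRdX+Flush  M[L1]=15
step 26: P0: load  L1  ⟶  SO  (L1)  txn=BusRd  M[L1]=15
step 27: P1: load  L2  ⟶  SO  (L2)  txn=∅  M[L2]=30
step 28: P1: store L0 := 12  ⟶  IM  (L0)  txn=BusRdX+Flush  M[L0]=31
step 29: P1: load  L2  ⟶  SO  (L2)  txn=∅  M[L2]=30
step 30: P0: load  L0  ⟶  SO  (L0)  txn=BusRd  M[L0]=31

memory[L0] = 31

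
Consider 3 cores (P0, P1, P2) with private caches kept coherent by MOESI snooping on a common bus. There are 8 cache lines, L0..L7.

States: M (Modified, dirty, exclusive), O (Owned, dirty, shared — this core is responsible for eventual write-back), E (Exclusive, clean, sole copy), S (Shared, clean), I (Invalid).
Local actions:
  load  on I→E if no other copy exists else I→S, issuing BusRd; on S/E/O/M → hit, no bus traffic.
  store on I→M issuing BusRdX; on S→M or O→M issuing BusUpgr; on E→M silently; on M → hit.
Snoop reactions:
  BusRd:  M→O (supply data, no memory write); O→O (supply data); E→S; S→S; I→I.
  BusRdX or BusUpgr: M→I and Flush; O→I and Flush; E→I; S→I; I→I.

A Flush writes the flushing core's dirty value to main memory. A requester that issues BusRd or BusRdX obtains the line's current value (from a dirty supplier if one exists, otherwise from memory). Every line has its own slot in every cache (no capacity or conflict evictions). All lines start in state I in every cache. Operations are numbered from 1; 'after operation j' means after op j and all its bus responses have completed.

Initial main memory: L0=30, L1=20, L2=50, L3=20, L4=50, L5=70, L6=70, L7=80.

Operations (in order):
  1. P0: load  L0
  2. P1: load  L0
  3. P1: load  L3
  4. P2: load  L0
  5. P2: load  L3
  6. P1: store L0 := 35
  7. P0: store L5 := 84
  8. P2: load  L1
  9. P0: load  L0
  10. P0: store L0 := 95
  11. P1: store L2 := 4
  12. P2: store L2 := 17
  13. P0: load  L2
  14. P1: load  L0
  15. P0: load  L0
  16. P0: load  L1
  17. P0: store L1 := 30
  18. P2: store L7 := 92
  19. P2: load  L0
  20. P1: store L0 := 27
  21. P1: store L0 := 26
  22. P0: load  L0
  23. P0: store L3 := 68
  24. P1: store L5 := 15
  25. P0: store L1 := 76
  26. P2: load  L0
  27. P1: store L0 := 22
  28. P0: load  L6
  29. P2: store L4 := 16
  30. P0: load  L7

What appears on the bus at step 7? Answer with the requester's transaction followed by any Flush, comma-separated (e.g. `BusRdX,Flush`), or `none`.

  op1 P0: load  L0 → E/I/I on L0; bus BusRd; mem=30
  op2 P1: load  L0 → S/S/I on L0; bus BusRd; mem=30
  op3 P1: load  L3 → I/E/I on L3; bus BusRd; mem=20
  op4 P2: load  L0 → S/S/S on L0; bus BusRd; mem=30
  op5 P2: load  L3 → I/S/S on L3; bus BusRd; mem=20
  op6 P1: store L0 := 35 → I/M/I on L0; bus BusUpgr; mem=30
  op7 P0: store L5 := 84 → M/I/I on L5; bus BusRdX; mem=70
  op8 P2: load  L1 → I/I/E on L1; bus BusRd; mem=20
  op9 P0: load  L0 → S/O/I on L0; bus BusRd; mem=30
  op10 P0: store L0 := 95 → M/I/I on L0; bus BusUpgr Flush; mem=35
  op11 P1: store L2 := 4 → I/M/I on L2; bus BusRdX; mem=50
  op12 P2: store L2 := 17 → I/I/M on L2; bus BusRdX Flush; mem=4
  op13 P0: load  L2 → S/I/O on L2; bus BusRd; mem=4
  op14 P1: load  L0 → O/S/I on L0; bus BusRd; mem=35
  op15 P0: load  L0 → O/S/I on L0; bus (none); mem=35
  op16 P0: load  L1 → S/I/S on L1; bus BusRd; mem=20
  op17 P0: store L1 := 30 → M/I/I on L1; bus BusUpgr; mem=20
  op18 P2: store L7 := 92 → I/I/M on L7; bus BusRdX; mem=80
  op19 P2: load  L0 → O/S/S on L0; bus BusRd; mem=35
  op20 P1: store L0 := 27 → I/M/I on L0; bus BusUpgr Flush; mem=95
  op21 P1: store L0 := 26 → I/M/I on L0; bus (none); mem=95
  op22 P0: load  L0 → S/O/I on L0; bus BusRd; mem=95
  op23 P0: store L3 := 68 → M/I/I on L3; bus BusRdX; mem=20
  op24 P1: store L5 := 15 → I/M/I on L5; bus BusRdX Flush; mem=84
  op25 P0: store L1 := 76 → M/I/I on L1; bus (none); mem=20
  op26 P2: load  L0 → S/O/S on L0; bus BusRd; mem=95
  op27 P1: store L0 := 22 → I/M/I on L0; bus BusUpgr; mem=95
  op28 P0: load  L6 → E/I/I on L6; bus BusRd; mem=70
  op29 P2: store L4 := 16 → I/I/M on L4; bus BusRdX; mem=50
  op30 P0: load  L7 → S/I/O on L7; bus BusRd; mem=80

bus = BusRdX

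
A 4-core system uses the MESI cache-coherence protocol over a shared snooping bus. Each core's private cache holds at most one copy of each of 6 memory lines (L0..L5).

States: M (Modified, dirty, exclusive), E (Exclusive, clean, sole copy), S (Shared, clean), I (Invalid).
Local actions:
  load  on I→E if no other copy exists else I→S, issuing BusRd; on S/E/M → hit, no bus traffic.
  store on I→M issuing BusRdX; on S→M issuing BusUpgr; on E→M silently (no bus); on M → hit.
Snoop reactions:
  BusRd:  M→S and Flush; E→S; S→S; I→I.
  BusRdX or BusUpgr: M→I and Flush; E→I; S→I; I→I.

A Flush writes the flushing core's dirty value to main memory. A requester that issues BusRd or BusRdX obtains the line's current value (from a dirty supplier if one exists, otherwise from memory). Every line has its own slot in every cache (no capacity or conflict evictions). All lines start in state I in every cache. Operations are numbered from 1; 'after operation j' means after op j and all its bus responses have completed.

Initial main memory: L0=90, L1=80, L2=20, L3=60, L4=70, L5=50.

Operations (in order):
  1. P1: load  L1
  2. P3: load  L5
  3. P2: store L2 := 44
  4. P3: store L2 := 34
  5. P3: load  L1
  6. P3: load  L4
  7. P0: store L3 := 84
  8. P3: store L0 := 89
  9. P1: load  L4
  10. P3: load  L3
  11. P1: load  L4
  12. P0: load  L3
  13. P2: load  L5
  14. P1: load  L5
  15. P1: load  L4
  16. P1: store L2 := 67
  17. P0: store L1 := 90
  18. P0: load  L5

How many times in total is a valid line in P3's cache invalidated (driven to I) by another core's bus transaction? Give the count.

invalidations = 2

[1] P1: load  L1 | P0:I, P1:E(80), P2:I, P3:I | bus: BusRd
[2] P3: load  L5 | P0:I, P1:I, P2:I, P3:E(50) | bus: BusRd
[3] P2: store L2 := 44 | P0:I, P1:I, P2:M(44), P3:I | bus: BusRdX
[4] P3: store L2 := 34 | P0:I, P1:I, P2:I, P3:M(34) | bus: BusRdX,Flush
[5] P3: load  L1 | P0:I, P1:S(80), P2:I, P3:S(80) | bus: BusRd
[6] P3: load  L4 | P0:I, P1:I, P2:I, P3:E(70) | bus: BusRd
[7] P0: store L3 := 84 | P0:M(84), P1:I, P2:I, P3:I | bus: BusRdX
[8] P3: store L0 := 89 | P0:I, P1:I, P2:I, P3:M(89) | bus: BusRdX
[9] P1: load  L4 | P0:I, P1:S(70), P2:I, P3:S(70) | bus: BusRd
[10] P3: load  L3 | P0:S(84), P1:I, P2:I, P3:S(84) | bus: BusRd,Flush
[11] P1: load  L4 | P0:I, P1:S(70), P2:I, P3:S(70) | bus: none
[12] P0: load  L3 | P0:S(84), P1:I, P2:I, P3:S(84) | bus: none
[13] P2: load  L5 | P0:I, P1:I, P2:S(50), P3:S(50) | bus: BusRd
[14] P1: load  L5 | P0:I, P1:S(50), P2:S(50), P3:S(50) | bus: BusRd
[15] P1: load  L4 | P0:I, P1:S(70), P2:I, P3:S(70) | bus: none
[16] P1: store L2 := 67 | P0:I, P1:M(67), P2:I, P3:I | bus: BusRdX,Flush
[17] P0: store L1 := 90 | P0:M(90), P1:I, P2:I, P3:I | bus: BusRdX
[18] P0: load  L5 | P0:S(50), P1:S(50), P2:S(50), P3:S(50) | bus: BusRd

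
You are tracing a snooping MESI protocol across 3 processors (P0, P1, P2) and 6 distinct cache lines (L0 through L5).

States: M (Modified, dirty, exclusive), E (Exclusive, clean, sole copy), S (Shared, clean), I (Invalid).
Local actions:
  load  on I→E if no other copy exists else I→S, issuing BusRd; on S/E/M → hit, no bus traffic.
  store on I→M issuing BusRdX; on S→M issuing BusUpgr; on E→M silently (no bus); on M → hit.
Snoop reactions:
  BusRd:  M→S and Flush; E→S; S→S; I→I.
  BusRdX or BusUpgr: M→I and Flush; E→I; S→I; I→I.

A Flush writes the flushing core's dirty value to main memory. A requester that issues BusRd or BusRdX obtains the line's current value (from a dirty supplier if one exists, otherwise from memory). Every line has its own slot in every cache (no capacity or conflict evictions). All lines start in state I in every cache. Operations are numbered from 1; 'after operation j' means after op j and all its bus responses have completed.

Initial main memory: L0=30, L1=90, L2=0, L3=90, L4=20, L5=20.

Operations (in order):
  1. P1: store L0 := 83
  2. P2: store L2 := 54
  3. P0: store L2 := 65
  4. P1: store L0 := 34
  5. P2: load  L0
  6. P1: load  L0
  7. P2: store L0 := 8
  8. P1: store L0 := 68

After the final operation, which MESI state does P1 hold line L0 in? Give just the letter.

state = M

1. P1: store L0 := 83  bus=[BusRdX]  L0: P0=I P1=M P2=I  mem[L0]=30
2. P2: store L2 := 54  bus=[BusRdX]  L2: P0=I P1=I P2=M  mem[L2]=0
3. P0: store L2 := 65  bus=[BusRdX,Flush]  L2: P0=M P1=I P2=I  mem[L2]=54
4. P1: store L0 := 34  bus=[-]  L0: P0=I P1=M P2=I  mem[L0]=30
5. P2: load  L0  bus=[BusRd,Flush]  L0: P0=I P1=S P2=S  mem[L0]=34
6. P1: load  L0  bus=[-]  L0: P0=I P1=S P2=S  mem[L0]=34
7. P2: store L0 := 8  bus=[BusUpgr]  L0: P0=I P1=I P2=M  mem[L0]=34
8. P1: store L0 := 68  bus=[BusRdX,Flush]  L0: P0=I P1=M P2=I  mem[L0]=8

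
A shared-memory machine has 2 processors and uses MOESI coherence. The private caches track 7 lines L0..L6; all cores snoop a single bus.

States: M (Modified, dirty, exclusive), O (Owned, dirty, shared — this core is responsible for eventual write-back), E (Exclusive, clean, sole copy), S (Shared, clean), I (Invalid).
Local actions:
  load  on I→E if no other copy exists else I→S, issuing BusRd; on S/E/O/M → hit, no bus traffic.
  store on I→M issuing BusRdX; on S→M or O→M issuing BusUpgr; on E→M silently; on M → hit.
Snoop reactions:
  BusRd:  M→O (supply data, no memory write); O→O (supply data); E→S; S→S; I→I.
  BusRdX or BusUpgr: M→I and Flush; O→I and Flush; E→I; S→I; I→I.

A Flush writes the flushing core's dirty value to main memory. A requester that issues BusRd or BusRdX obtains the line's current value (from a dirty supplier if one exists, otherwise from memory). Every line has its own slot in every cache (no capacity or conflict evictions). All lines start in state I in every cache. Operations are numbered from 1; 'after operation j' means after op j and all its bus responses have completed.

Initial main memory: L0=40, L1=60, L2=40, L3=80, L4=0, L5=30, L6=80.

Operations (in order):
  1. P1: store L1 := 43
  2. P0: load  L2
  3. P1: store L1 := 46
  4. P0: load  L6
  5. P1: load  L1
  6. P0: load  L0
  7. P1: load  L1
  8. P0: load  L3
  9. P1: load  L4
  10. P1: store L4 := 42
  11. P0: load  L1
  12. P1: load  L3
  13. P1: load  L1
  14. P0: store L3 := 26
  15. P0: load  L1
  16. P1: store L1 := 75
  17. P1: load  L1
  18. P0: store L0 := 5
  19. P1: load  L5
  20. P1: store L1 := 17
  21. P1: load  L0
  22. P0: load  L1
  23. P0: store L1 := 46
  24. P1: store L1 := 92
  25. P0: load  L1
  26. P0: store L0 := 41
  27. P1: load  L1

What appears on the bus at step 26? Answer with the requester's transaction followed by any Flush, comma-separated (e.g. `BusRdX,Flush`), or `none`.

  op1 P1: store L1 := 43 → I/M on L1; bus BusRdX; mem=60
  op2 P0: load  L2 → E/I on L2; bus BusRd; mem=40
  op3 P1: store L1 := 46 → I/M on L1; bus (none); mem=60
  op4 P0: load  L6 → E/I on L6; bus BusRd; mem=80
  op5 P1: load  L1 → I/M on L1; bus (none); mem=60
  op6 P0: load  L0 → E/I on L0; bus BusRd; mem=40
  op7 P1: load  L1 → I/M on L1; bus (none); mem=60
  op8 P0: load  L3 → E/I on L3; bus BusRd; mem=80
  op9 P1: load  L4 → I/E on L4; bus BusRd; mem=0
  op10 P1: store L4 := 42 → I/M on L4; bus (none); mem=0
  op11 P0: load  L1 → S/O on L1; bus BusRd; mem=60
  op12 P1: load  L3 → S/S on L3; bus BusRd; mem=80
  op13 P1: load  L1 → S/O on L1; bus (none); mem=60
  op14 P0: store L3 := 26 → M/I on L3; bus BusUpgr; mem=80
  op15 P0: load  L1 → S/O on L1; bus (none); mem=60
  op16 P1: store L1 := 75 → I/M on L1; bus BusUpgr; mem=60
  op17 P1: load  L1 → I/M on L1; bus (none); mem=60
  op18 P0: store L0 := 5 → M/I on L0; bus (none); mem=40
  op19 P1: load  L5 → I/E on L5; bus BusRd; mem=30
  op20 P1: store L1 := 17 → I/M on L1; bus (none); mem=60
  op21 P1: load  L0 → O/S on L0; bus BusRd; mem=40
  op22 P0: load  L1 → S/O on L1; bus BusRd; mem=60
  op23 P0: store L1 := 46 → M/I on L1; bus BusUpgr Flush; mem=17
  op24 P1: store L1 := 92 → I/M on L1; bus BusRdX Flush; mem=46
  op25 P0: load  L1 → S/O on L1; bus BusRd; mem=46
  op26 P0: store L0 := 41 → M/I on L0; bus BusUpgr; mem=40
  op27 P1: load  L1 → S/O on L1; bus (none); mem=46

bus = BusUpgr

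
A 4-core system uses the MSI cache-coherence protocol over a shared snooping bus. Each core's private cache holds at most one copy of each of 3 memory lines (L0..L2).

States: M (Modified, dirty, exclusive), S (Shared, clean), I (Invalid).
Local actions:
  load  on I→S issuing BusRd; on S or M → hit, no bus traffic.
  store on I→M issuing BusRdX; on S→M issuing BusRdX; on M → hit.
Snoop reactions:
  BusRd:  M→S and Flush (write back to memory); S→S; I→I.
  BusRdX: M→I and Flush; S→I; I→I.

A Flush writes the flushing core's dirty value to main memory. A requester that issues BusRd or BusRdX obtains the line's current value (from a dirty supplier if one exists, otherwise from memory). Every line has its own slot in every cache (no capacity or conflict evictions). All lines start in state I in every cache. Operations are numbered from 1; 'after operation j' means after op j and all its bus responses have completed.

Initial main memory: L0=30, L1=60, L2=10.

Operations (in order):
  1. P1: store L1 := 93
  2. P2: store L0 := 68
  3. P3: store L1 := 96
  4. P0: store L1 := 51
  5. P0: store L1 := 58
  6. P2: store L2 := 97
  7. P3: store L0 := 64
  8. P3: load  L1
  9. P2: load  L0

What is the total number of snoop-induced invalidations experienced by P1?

invalidations = 1

  op1 P1: store L1 := 93 → I/M/I/I on L1; bus BusRdX; mem=60
  op2 P2: store L0 := 68 → I/I/M/I on L0; bus BusRdX; mem=30
  op3 P3: store L1 := 96 → I/I/I/M on L1; bus BusRdX Flush; mem=93
  op4 P0: store L1 := 51 → M/I/I/I on L1; bus BusRdX Flush; mem=96
  op5 P0: store L1 := 58 → M/I/I/I on L1; bus (none); mem=96
  op6 P2: store L2 := 97 → I/I/M/I on L2; bus BusRdX; mem=10
  op7 P3: store L0 := 64 → I/I/I/M on L0; bus BusRdX Flush; mem=68
  op8 P3: load  L1 → S/I/I/S on L1; bus BusRd Flush; mem=58
  op9 P2: load  L0 → I/I/S/S on L0; bus BusRd Flush; mem=64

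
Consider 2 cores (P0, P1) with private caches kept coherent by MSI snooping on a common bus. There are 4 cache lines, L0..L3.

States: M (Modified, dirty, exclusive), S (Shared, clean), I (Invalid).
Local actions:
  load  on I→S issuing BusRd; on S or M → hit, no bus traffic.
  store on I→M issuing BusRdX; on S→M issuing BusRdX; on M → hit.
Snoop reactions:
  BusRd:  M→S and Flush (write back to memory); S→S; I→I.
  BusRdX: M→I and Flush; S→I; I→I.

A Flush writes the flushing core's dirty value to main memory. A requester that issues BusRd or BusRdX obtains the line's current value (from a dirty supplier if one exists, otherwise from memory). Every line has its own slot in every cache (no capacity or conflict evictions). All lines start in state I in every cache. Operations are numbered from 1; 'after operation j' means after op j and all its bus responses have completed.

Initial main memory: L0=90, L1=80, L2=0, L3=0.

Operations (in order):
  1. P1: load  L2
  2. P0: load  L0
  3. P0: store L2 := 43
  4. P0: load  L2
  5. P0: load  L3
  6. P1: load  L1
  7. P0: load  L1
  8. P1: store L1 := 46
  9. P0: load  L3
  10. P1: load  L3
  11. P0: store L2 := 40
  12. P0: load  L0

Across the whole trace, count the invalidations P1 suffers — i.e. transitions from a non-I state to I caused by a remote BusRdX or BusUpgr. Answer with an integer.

invalidations = 1

1. P1: load  L2  bus=[BusRd]  L2: P0=I P1=S  mem[L2]=0
2. P0: load  L0  bus=[BusRd]  L0: P0=S P1=I  mem[L0]=90
3. P0: store L2 := 43  bus=[BusRdX]  L2: P0=M P1=I  mem[L2]=0
4. P0: load  L2  bus=[-]  L2: P0=M P1=I  mem[L2]=0
5. P0: load  L3  bus=[BusRd]  L3: P0=S P1=I  mem[L3]=0
6. P1: load  L1  bus=[BusRd]  L1: P0=I P1=S  mem[L1]=80
7. P0: load  L1  bus=[BusRd]  L1: P0=S P1=S  mem[L1]=80
8. P1: store L1 := 46  bus=[BusRdX]  L1: P0=I P1=M  mem[L1]=80
9. P0: load  L3  bus=[-]  L3: P0=S P1=I  mem[L3]=0
10. P1: load  L3  bus=[BusRd]  L3: P0=S P1=S  mem[L3]=0
11. P0: store L2 := 40  bus=[-]  L2: P0=M P1=I  mem[L2]=0
12. P0: load  L0  bus=[-]  L0: P0=S P1=I  mem[L0]=90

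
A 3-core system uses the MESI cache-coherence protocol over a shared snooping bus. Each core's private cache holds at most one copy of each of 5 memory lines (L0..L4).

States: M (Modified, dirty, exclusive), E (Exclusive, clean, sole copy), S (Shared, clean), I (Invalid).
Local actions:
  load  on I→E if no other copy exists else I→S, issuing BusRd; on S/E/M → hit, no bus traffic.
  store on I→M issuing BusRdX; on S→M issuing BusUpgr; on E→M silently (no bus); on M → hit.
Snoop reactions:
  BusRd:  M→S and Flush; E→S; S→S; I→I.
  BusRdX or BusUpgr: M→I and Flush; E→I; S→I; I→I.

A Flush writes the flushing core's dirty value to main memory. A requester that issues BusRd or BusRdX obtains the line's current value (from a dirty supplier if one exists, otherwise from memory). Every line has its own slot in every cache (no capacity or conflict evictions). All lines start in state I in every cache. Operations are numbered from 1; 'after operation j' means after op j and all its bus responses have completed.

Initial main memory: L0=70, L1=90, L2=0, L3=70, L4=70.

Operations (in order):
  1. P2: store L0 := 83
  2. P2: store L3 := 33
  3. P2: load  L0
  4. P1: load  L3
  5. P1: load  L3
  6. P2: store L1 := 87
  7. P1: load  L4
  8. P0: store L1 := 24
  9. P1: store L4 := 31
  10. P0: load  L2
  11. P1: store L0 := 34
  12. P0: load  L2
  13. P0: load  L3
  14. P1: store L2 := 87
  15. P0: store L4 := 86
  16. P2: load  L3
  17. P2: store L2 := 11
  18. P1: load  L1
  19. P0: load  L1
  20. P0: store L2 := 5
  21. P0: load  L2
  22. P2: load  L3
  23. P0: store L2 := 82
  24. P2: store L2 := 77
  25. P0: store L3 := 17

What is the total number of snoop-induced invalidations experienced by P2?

[1] P2: store L0 := 83 | P0:I, P1:I, P2:M(83) | bus: BusRdX
[2] P2: store L3 := 33 | P0:I, P1:I, P2:M(33) | bus: BusRdX
[3] P2: load  L0 | P0:I, P1:I, P2:M(83) | bus: none
[4] P1: load  L3 | P0:I, P1:S(33), P2:S(33) | bus: BusRd,Flush
[5] P1: load  L3 | P0:I, P1:S(33), P2:S(33) | bus: none
[6] P2: store L1 := 87 | P0:I, P1:I, P2:M(87) | bus: BusRdX
[7] P1: load  L4 | P0:I, P1:E(70), P2:I | bus: BusRd
[8] P0: store L1 := 24 | P0:M(24), P1:I, P2:I | bus: BusRdX,Flush
[9] P1: store L4 := 31 | P0:I, P1:M(31), P2:I | bus: none
[10] P0: load  L2 | P0:E(0), P1:I, P2:I | bus: BusRd
[11] P1: store L0 := 34 | P0:I, P1:M(34), P2:I | bus: BusRdX,Flush
[12] P0: load  L2 | P0:E(0), P1:I, P2:I | bus: none
[13] P0: load  L3 | P0:S(33), P1:S(33), P2:S(33) | bus: BusRd
[14] P1: store L2 := 87 | P0:I, P1:M(87), P2:I | bus: BusRdX
[15] P0: store L4 := 86 | P0:M(86), P1:I, P2:I | bus: BusRdX,Flush
[16] P2: load  L3 | P0:S(33), P1:S(33), P2:S(33) | bus: none
[17] P2: store L2 := 11 | P0:I, P1:I, P2:M(11) | bus: BusRdX,Flush
[18] P1: load  L1 | P0:S(24), P1:S(24), P2:I | bus: BusRd,Flush
[19] P0: load  L1 | P0:S(24), P1:S(24), P2:I | bus: none
[20] P0: store L2 := 5 | P0:M(5), P1:I, P2:I | bus: BusRdX,Flush
[21] P0: load  L2 | P0:M(5), P1:I, P2:I | bus: none
[22] P2: load  L3 | P0:S(33), P1:S(33), P2:S(33) | bus: none
[23] P0: store L2 := 82 | P0:M(82), P1:I, P2:I | bus: none
[24] P2: store L2 := 77 | P0:I, P1:I, P2:M(77) | bus: BusRdX,Flush
[25] P0: store L3 := 17 | P0:M(17), P1:I, P2:I | bus: BusUpgr

invalidations = 4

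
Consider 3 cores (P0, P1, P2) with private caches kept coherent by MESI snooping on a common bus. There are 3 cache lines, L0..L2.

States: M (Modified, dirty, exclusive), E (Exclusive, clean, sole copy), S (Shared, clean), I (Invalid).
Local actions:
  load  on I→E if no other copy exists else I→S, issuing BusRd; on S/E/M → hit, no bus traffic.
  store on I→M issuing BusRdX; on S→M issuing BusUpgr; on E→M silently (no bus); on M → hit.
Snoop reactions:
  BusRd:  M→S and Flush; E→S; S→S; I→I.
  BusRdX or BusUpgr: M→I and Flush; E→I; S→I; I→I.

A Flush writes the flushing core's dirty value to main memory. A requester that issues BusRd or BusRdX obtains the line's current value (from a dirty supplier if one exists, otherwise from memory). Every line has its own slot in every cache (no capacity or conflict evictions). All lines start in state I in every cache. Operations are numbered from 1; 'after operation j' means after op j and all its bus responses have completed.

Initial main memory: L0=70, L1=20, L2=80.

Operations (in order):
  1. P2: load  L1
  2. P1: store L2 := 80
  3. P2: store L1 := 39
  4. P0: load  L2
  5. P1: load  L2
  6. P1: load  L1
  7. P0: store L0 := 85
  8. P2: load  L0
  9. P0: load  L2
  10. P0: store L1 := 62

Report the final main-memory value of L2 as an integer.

memory[L2] = 80

  op1 P2: load  L1 → I/I/E on L1; bus BusRd; mem=20
  op2 P1: store L2 := 80 → I/M/I on L2; bus BusRdX; mem=80
  op3 P2: store L1 := 39 → I/I/M on L1; bus (none); mem=20
  op4 P0: load  L2 → S/S/I on L2; bus BusRd Flush; mem=80
  op5 P1: load  L2 → S/S/I on L2; bus (none); mem=80
  op6 P1: load  L1 → I/S/S on L1; bus BusRd Flush; mem=39
  op7 P0: store L0 := 85 → M/I/I on L0; bus BusRdX; mem=70
  op8 P2: load  L0 → S/I/S on L0; bus BusRd Flush; mem=85
  op9 P0: load  L2 → S/S/I on L2; bus (none); mem=80
  op10 P0: store L1 := 62 → M/I/I on L1; bus BusRdX; mem=39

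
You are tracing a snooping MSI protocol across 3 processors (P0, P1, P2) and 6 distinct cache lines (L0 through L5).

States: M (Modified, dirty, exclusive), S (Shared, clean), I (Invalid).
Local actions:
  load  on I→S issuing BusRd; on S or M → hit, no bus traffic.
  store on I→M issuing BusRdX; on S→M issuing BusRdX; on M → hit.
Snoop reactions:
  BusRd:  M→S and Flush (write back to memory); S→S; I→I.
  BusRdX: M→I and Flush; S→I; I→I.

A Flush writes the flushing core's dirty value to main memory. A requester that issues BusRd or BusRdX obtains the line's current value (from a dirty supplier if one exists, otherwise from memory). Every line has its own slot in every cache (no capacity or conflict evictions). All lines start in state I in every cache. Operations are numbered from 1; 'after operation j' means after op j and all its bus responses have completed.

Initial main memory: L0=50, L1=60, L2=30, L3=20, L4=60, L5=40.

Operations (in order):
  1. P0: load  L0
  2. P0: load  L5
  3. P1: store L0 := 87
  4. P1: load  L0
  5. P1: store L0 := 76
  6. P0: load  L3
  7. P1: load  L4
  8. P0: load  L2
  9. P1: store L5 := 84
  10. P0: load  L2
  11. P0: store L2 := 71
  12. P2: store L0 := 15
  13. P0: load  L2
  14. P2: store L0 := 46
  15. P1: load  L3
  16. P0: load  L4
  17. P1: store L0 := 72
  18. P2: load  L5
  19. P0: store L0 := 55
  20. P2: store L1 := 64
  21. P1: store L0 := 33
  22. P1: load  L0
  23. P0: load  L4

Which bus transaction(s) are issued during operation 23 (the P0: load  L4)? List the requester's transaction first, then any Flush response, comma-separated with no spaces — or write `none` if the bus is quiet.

bus = none

  op1 P0: load  L0 → S/I/I on L0; bus BusRd; mem=50
  op2 P0: load  L5 → S/I/I on L5; bus BusRd; mem=40
  op3 P1: store L0 := 87 → I/M/I on L0; bus BusRdX; mem=50
  op4 P1: load  L0 → I/M/I on L0; bus (none); mem=50
  op5 P1: store L0 := 76 → I/M/I on L0; bus (none); mem=50
  op6 P0: load  L3 → S/I/I on L3; bus BusRd; mem=20
  op7 P1: load  L4 → I/S/I on L4; bus BusRd; mem=60
  op8 P0: load  L2 → S/I/I on L2; bus BusRd; mem=30
  op9 P1: store L5 := 84 → I/M/I on L5; bus BusRdX; mem=40
  op10 P0: load  L2 → S/I/I on L2; bus (none); mem=30
  op11 P0: store L2 := 71 → M/I/I on L2; bus BusRdX; mem=30
  op12 P2: store L0 := 15 → I/I/M on L0; bus BusRdX Flush; mem=76
  op13 P0: load  L2 → M/I/I on L2; bus (none); mem=30
  op14 P2: store L0 := 46 → I/I/M on L0; bus (none); mem=76
  op15 P1: load  L3 → S/S/I on L3; bus BusRd; mem=20
  op16 P0: load  L4 → S/S/I on L4; bus BusRd; mem=60
  op17 P1: store L0 := 72 → I/M/I on L0; bus BusRdX Flush; mem=46
  op18 P2: load  L5 → I/S/S on L5; bus BusRd Flush; mem=84
  op19 P0: store L0 := 55 → M/I/I on L0; bus BusRdX Flush; mem=72
  op20 P2: store L1 := 64 → I/I/M on L1; bus BusRdX; mem=60
  op21 P1: store L0 := 33 → I/M/I on L0; bus BusRdX Flush; mem=55
  op22 P1: load  L0 → I/M/I on L0; bus (none); mem=55
  op23 P0: load  L4 → S/S/I on L4; bus (none); mem=60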